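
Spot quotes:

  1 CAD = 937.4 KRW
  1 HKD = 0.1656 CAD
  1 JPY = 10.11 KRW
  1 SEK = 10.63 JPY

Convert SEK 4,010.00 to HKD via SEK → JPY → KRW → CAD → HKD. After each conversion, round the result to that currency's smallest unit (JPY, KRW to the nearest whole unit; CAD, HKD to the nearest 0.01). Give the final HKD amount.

HKD 2,776.15

SEK 4,010.00 × 10.63 = JPY 42,626
JPY 42,626 × 10.11 = KRW 430,949
KRW 430,949 ÷ 937.4 = CAD 459.73
CAD 459.73 ÷ 0.1656 = HKD 2,776.15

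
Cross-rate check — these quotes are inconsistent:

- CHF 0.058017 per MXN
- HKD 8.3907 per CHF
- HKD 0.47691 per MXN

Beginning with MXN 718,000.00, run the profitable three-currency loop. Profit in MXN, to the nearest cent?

Profit: MXN 14,894.52

Profitable loop is MXN → CHF → HKD → MXN:
MXN 718,000.00 × 0.058017 = CHF 41,656.21
CHF 41,656.21 × 8.3907 = HKD 349,524.73
HKD 349,524.73 ÷ 0.47691 = MXN 732,894.52
Profit = MXN 732,894.52 − MXN 718,000.00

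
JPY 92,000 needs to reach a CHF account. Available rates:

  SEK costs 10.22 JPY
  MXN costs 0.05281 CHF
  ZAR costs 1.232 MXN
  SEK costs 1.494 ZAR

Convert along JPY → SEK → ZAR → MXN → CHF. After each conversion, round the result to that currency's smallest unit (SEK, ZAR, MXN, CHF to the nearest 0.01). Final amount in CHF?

JPY 92,000 ÷ 10.22 = SEK 9,001.96
SEK 9,001.96 × 1.494 = ZAR 13,448.93
ZAR 13,448.93 × 1.232 = MXN 16,569.08
MXN 16,569.08 × 0.05281 = CHF 875.01

CHF 875.01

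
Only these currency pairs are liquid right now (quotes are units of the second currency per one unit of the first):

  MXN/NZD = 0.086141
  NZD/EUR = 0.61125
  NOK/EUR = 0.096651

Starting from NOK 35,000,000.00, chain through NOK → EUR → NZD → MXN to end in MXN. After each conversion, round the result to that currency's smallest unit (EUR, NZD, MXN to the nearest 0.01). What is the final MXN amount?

MXN 64,245,929.23

NOK 35,000,000.00 × 0.096651 = EUR 3,382,785.00
EUR 3,382,785.00 ÷ 0.61125 = NZD 5,534,208.59
NZD 5,534,208.59 ÷ 0.086141 = MXN 64,245,929.23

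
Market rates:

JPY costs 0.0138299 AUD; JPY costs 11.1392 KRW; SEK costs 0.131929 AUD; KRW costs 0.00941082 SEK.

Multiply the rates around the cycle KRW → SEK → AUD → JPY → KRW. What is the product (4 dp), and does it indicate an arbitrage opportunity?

1.0000 (no arbitrage)

Around KRW → SEK → AUD → JPY → KRW: 1 × 0.00941082 × 0.131929 ÷ 0.0138299 × 11.1392 = 1.000006
Product ≈ 1 (deviation 0.001%, within rounding noise).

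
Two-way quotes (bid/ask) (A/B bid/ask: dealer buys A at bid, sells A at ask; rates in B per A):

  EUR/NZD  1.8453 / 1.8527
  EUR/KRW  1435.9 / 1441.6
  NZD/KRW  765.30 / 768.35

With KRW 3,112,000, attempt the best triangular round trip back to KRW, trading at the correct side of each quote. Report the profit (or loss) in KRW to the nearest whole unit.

Best loop KRW → NZD → EUR → KRW:
KRW 3,112,000 ÷ 768.35 (buy NZD at ask) = NZD 4,050.24
NZD 4,050.24 ÷ 1.8527 (buy EUR at ask) = EUR 2,186.13
EUR 2,186.13 × 1435.9 (sell EUR at bid) = KRW 3,139,060

Net profit: KRW 27,060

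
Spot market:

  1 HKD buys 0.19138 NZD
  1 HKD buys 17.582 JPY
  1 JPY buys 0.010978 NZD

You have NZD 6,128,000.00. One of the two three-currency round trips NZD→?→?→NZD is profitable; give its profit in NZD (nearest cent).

Profitable loop is NZD → HKD → JPY → NZD:
NZD 6,128,000.00 ÷ 0.19138 = HKD 32,020,064.79
HKD 32,020,064.79 × 17.582 = JPY 562,976,779
JPY 562,976,779 × 0.010978 = NZD 6,180,359.08
Profit = NZD 6,180,359.08 − NZD 6,128,000.00

Profit: NZD 52,359.08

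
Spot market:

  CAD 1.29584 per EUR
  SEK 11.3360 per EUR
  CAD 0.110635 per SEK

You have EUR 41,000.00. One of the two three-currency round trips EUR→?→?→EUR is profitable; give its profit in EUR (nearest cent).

Profit: EUR 1,362.62

Profitable loop is EUR → CAD → SEK → EUR:
EUR 41,000.00 × 1.29584 = CAD 53,129.44
CAD 53,129.44 ÷ 0.110635 = SEK 480,222.71
SEK 480,222.71 ÷ 11.3360 = EUR 42,362.62
Profit = EUR 42,362.62 − EUR 41,000.00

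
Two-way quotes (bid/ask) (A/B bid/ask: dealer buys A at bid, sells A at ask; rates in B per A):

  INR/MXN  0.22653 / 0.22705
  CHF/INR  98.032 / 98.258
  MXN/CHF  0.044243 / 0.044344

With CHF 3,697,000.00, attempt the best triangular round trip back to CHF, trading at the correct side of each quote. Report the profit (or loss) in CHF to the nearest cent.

Net profit: CHF 40,017.73

Best loop CHF → MXN → INR → CHF:
CHF 3,697,000.00 ÷ 0.044344 (buy MXN at ask) = MXN 83,370,918.28
MXN 83,370,918.28 ÷ 0.22705 (buy INR at ask) = INR 367,191,888.46
INR 367,191,888.46 ÷ 98.258 (buy CHF at ask) = CHF 3,737,017.73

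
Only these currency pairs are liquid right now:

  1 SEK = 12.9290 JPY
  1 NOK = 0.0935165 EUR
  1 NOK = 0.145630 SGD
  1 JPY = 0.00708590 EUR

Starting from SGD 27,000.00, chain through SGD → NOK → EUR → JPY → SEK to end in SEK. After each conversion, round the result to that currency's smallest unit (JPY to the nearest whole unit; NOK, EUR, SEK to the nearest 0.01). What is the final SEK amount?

SGD 27,000.00 ÷ 0.145630 = NOK 185,401.36
NOK 185,401.36 × 0.0935165 = EUR 17,338.09
EUR 17,338.09 ÷ 0.00708590 = JPY 2,446,844
JPY 2,446,844 ÷ 12.9290 = SEK 189,252.38

SEK 189,252.38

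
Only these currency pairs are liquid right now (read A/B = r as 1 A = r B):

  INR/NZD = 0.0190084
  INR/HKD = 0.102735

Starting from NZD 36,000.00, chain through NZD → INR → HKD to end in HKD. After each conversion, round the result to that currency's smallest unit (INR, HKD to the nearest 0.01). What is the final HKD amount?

NZD 36,000.00 ÷ 0.0190084 = INR 1,893,899.54
INR 1,893,899.54 × 0.102735 = HKD 194,569.77

HKD 194,569.77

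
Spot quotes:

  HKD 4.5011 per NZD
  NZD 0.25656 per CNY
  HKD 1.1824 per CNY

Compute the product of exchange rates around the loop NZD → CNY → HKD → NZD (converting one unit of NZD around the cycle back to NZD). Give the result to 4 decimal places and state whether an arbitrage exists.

Around NZD → CNY → HKD → NZD: 1 ÷ 0.25656 × 1.1824 ÷ 4.5011 = 1.023898
Product > 1; profitable direction is NZD → CNY → HKD → NZD.

1.0239 (arbitrage exists)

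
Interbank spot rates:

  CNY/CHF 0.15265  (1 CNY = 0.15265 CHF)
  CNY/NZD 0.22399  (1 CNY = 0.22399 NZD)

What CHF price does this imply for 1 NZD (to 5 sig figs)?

NZD/CHF = 0.68150

1 NZD ÷ 0.22399 = 4.46449 CNY
4.46449 CNY × 0.15265 = 0.681504 CHF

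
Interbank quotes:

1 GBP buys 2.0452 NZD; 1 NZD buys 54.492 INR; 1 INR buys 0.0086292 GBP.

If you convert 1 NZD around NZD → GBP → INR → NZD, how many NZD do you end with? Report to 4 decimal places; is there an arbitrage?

Around NZD → GBP → INR → NZD: 1 ÷ 2.0452 ÷ 0.0086292 ÷ 54.492 = 1.039827
Product > 1; profitable direction is NZD → GBP → INR → NZD.

1.0398 (arbitrage exists)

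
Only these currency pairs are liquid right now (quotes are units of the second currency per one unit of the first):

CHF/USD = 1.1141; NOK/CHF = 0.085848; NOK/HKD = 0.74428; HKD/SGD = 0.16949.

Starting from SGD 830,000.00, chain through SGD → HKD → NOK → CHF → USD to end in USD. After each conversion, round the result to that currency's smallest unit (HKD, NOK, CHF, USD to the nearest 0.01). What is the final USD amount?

USD 629,291.72

SGD 830,000.00 ÷ 0.16949 = HKD 4,897,044.07
HKD 4,897,044.07 ÷ 0.74428 = NOK 6,579,572.30
NOK 6,579,572.30 × 0.085848 = CHF 564,843.12
CHF 564,843.12 × 1.1141 = USD 629,291.72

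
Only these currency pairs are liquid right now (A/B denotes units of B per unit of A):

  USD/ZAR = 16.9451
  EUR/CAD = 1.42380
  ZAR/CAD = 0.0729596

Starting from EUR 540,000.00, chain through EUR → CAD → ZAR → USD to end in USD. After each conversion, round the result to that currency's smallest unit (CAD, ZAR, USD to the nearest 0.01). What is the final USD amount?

USD 621,893.72

EUR 540,000.00 × 1.42380 = CAD 768,852.00
CAD 768,852.00 ÷ 0.0729596 = ZAR 10,538,051.20
ZAR 10,538,051.20 ÷ 16.9451 = USD 621,893.72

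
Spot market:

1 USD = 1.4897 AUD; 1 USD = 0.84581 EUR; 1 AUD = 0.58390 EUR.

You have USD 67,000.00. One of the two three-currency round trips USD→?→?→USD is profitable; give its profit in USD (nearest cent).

Profitable loop is USD → AUD → EUR → USD:
USD 67,000.00 × 1.4897 = AUD 99,809.90
AUD 99,809.90 × 0.58390 = EUR 58,279.00
EUR 58,279.00 ÷ 0.84581 = USD 68,903.18
Profit = USD 68,903.18 − USD 67,000.00

Profit: USD 1,903.18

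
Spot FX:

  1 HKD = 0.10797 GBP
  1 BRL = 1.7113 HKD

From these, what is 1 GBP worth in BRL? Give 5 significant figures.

GBP/BRL = 5.4122

1 GBP ÷ 0.10797 = 9.26183 HKD
9.26183 HKD ÷ 1.7113 = 5.41216 BRL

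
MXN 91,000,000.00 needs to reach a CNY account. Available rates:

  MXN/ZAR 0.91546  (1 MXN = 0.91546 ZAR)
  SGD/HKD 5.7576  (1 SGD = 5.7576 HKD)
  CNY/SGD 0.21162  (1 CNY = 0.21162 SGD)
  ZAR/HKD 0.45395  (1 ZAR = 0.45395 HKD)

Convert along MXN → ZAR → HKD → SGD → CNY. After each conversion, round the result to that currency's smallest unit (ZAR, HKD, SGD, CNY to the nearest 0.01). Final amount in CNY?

CNY 31,037,775.40

MXN 91,000,000.00 × 0.91546 = ZAR 83,306,860.00
ZAR 83,306,860.00 × 0.45395 = HKD 37,817,149.10
HKD 37,817,149.10 ÷ 5.7576 = SGD 6,568,214.03
SGD 6,568,214.03 ÷ 0.21162 = CNY 31,037,775.40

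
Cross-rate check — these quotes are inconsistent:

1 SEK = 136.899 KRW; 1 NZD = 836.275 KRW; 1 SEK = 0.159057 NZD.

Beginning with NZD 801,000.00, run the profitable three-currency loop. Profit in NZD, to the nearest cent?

Profitable loop is NZD → SEK → KRW → NZD:
NZD 801,000.00 ÷ 0.159057 = SEK 5,035,930.52
SEK 5,035,930.52 × 136.899 = KRW 689,413,852
KRW 689,413,852 ÷ 836.275 = NZD 824,386.54
Profit = NZD 824,386.54 − NZD 801,000.00

Profit: NZD 23,386.54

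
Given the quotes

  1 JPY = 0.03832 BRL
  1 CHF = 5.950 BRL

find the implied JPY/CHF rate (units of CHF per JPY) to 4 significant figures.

1 JPY × 0.03832 = 0.03832 BRL
0.03832 BRL ÷ 5.950 = 0.00644034 CHF

JPY/CHF = 0.006440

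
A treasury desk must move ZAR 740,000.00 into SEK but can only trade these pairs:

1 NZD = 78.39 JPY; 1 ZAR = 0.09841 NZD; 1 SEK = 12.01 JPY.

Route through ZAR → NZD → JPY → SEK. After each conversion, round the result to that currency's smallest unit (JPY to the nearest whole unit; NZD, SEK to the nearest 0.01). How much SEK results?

SEK 475,322.73

ZAR 740,000.00 × 0.09841 = NZD 72,823.40
NZD 72,823.40 × 78.39 = JPY 5,708,626
JPY 5,708,626 ÷ 12.01 = SEK 475,322.73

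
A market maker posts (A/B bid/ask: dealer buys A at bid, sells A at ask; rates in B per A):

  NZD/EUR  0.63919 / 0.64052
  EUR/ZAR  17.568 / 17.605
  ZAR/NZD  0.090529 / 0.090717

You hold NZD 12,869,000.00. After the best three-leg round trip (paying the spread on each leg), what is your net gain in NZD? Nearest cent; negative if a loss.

Best loop NZD → EUR → ZAR → NZD:
NZD 12,869,000.00 × 0.63919 (sell NZD at bid) = EUR 8,225,736.11
EUR 8,225,736.11 × 17.568 (sell EUR at bid) = ZAR 144,509,731.98
ZAR 144,509,731.98 × 0.090529 (sell ZAR at bid) = NZD 13,082,321.53

Net profit: NZD 213,321.53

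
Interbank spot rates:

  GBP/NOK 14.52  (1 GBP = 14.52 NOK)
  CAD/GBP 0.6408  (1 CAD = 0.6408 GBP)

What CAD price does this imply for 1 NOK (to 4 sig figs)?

1 NOK ÷ 14.52 = 0.0688705 GBP
0.0688705 GBP ÷ 0.6408 = 0.107476 CAD

NOK/CAD = 0.1075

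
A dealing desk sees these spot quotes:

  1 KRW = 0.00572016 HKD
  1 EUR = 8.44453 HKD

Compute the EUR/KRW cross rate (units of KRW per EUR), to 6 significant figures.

EUR/KRW = 1476.28

1 EUR × 8.44453 = 8.44453 HKD
8.44453 HKD ÷ 0.00572016 = 1476.28 KRW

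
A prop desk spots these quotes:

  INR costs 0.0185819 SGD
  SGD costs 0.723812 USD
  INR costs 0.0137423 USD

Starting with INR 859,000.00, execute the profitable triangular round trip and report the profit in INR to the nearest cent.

Profit: INR 18,680.99

Profitable loop is INR → USD → SGD → INR:
INR 859,000.00 × 0.0137423 = USD 11,804.64
USD 11,804.64 ÷ 0.723812 = SGD 16,308.98
SGD 16,308.98 ÷ 0.0185819 = INR 877,680.99
Profit = INR 877,680.99 − INR 859,000.00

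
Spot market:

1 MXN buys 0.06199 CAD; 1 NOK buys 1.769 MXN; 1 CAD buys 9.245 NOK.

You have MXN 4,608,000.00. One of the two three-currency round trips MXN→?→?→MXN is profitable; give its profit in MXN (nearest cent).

Profitable loop is MXN → CAD → NOK → MXN:
MXN 4,608,000.00 × 0.06199 = CAD 285,649.92
CAD 285,649.92 × 9.245 = NOK 2,640,833.51
NOK 2,640,833.51 × 1.769 = MXN 4,671,634.48
Profit = MXN 4,671,634.48 − MXN 4,608,000.00

Profit: MXN 63,634.48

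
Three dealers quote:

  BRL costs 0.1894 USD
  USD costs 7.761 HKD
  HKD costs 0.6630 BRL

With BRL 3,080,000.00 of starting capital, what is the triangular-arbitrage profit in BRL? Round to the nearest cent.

Profit: BRL 80,381.64

Profitable loop is BRL → HKD → USD → BRL:
BRL 3,080,000.00 ÷ 0.6630 = HKD 4,645,550.53
HKD 4,645,550.53 ÷ 7.761 = USD 598,576.28
USD 598,576.28 ÷ 0.1894 = BRL 3,160,381.64
Profit = BRL 3,160,381.64 − BRL 3,080,000.00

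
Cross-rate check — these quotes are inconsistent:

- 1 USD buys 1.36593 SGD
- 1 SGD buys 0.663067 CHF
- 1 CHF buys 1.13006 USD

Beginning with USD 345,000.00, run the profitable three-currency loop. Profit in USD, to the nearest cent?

Profit: USD 8,107.10

Profitable loop is USD → SGD → CHF → USD:
USD 345,000.00 × 1.36593 = SGD 471,245.85
SGD 471,245.85 × 0.663067 = CHF 312,467.57
CHF 312,467.57 × 1.13006 = USD 353,107.10
Profit = USD 353,107.10 − USD 345,000.00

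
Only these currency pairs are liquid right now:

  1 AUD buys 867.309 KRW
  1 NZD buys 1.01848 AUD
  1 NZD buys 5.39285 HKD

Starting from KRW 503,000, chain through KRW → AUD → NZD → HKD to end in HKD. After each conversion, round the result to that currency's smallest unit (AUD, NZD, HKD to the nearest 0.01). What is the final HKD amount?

KRW 503,000 ÷ 867.309 = AUD 579.95
AUD 579.95 ÷ 1.01848 = NZD 569.43
NZD 569.43 × 5.39285 = HKD 3,070.85

HKD 3,070.85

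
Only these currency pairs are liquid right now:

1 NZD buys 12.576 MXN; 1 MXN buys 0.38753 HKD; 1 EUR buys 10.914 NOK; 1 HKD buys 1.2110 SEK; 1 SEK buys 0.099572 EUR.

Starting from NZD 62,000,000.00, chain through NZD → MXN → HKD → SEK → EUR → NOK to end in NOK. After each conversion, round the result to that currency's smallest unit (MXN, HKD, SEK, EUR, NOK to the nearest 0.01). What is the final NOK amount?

NZD 62,000,000.00 × 12.576 = MXN 779,712,000.00
MXN 779,712,000.00 × 0.38753 = HKD 302,161,791.36
HKD 302,161,791.36 × 1.2110 = SEK 365,917,929.34
SEK 365,917,929.34 × 0.099572 = EUR 36,435,180.06
EUR 36,435,180.06 × 10.914 = NOK 397,653,555.17

NOK 397,653,555.17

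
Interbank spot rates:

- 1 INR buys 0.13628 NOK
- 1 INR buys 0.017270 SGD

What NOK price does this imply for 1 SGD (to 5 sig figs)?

SGD/NOK = 7.8911

1 SGD ÷ 0.017270 = 57.9039 INR
57.9039 INR × 0.13628 = 7.89114 NOK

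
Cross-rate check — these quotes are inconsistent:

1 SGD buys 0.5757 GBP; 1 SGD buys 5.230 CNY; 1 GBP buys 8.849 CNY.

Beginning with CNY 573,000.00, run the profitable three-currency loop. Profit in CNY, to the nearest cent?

Profitable loop is CNY → GBP → SGD → CNY:
CNY 573,000.00 ÷ 8.849 = GBP 64,753.08
GBP 64,753.08 ÷ 0.5757 = SGD 112,477.12
SGD 112,477.12 × 5.230 = CNY 588,255.35
Profit = CNY 588,255.35 − CNY 573,000.00

Profit: CNY 15,255.35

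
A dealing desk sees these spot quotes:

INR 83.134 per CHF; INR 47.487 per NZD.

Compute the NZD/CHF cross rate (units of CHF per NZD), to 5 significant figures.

NZD/CHF = 0.57121

1 NZD × 47.487 = 47.487 INR
47.487 INR ÷ 83.134 = 0.57121 CHF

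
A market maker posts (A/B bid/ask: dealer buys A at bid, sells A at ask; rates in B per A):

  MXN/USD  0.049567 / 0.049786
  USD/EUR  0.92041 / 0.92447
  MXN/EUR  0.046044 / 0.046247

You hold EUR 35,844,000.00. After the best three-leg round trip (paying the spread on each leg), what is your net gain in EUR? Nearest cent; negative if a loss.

Net profit: EUR 14,280.22

Best loop EUR → USD → MXN → EUR:
EUR 35,844,000.00 ÷ 0.92447 (buy USD at ask) = USD 38,772,485.86
USD 38,772,485.86 ÷ 0.049786 (buy MXN at ask) = MXN 778,782,907.98
MXN 778,782,907.98 × 0.046044 (sell MXN at bid) = EUR 35,858,280.22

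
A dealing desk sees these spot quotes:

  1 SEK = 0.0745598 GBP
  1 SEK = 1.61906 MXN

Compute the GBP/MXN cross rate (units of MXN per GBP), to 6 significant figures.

GBP/MXN = 21.7149

1 GBP ÷ 0.0745598 = 13.4121 SEK
13.4121 SEK × 1.61906 = 21.7149 MXN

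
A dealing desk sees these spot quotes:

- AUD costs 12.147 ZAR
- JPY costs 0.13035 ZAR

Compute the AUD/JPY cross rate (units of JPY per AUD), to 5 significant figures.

AUD/JPY = 93.188

1 AUD × 12.147 = 12.147 ZAR
12.147 ZAR ÷ 0.13035 = 93.1876 JPY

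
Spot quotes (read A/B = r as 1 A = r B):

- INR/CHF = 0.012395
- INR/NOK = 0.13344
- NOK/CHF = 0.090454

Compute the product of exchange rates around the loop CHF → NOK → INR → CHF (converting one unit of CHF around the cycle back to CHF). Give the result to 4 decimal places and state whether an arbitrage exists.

Around CHF → NOK → INR → CHF: 1 ÷ 0.090454 ÷ 0.13344 × 0.012395 = 1.026911
Product > 1; profitable direction is CHF → NOK → INR → CHF.

1.0269 (arbitrage exists)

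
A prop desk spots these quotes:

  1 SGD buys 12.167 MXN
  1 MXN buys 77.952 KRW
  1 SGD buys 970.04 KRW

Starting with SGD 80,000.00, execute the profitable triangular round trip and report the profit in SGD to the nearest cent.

Profit: SGD 1,821.77

Profitable loop is SGD → KRW → MXN → SGD:
SGD 80,000.00 × 970.04 = KRW 77,603,200
KRW 77,603,200 ÷ 77.952 = MXN 995,525.45
MXN 995,525.45 ÷ 12.167 = SGD 81,821.77
Profit = SGD 81,821.77 − SGD 80,000.00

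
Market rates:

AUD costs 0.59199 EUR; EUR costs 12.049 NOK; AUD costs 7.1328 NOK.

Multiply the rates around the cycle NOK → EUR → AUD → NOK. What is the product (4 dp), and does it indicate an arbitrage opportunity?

1.0000 (no arbitrage)

Around NOK → EUR → AUD → NOK: 1 ÷ 12.049 ÷ 0.59199 × 7.1328 = 0.999988
Product ≈ 1 (deviation 0.001%, within rounding noise).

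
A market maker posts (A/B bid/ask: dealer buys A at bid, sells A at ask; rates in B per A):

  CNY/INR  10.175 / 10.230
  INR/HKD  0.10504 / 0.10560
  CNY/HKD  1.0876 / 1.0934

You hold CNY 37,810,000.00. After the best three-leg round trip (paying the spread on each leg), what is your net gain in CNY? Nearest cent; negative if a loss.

Best loop CNY → HKD → INR → CNY:
CNY 37,810,000.00 × 1.0876 (sell CNY at bid) = HKD 41,122,156.00
HKD 41,122,156.00 ÷ 0.10560 (buy INR at ask) = INR 389,414,356.06
INR 389,414,356.06 ÷ 10.230 (buy CNY at ask) = CNY 38,065,919.46

Net profit: CNY 255,919.46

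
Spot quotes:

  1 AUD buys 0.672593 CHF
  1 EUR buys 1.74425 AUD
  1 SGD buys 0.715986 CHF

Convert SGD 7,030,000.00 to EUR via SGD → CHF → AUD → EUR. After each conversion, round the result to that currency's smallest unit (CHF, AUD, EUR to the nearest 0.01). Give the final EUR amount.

EUR 4,290,409.85

SGD 7,030,000.00 × 0.715986 = CHF 5,033,381.58
CHF 5,033,381.58 ÷ 0.672593 = AUD 7,483,547.38
AUD 7,483,547.38 ÷ 1.74425 = EUR 4,290,409.85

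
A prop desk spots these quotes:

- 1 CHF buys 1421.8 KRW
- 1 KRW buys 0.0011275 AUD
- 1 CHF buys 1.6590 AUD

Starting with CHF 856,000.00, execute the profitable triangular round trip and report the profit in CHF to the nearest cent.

Profit: CHF 29,860.00

Profitable loop is CHF → AUD → KRW → CHF:
CHF 856,000.00 × 1.6590 = AUD 1,420,104.00
AUD 1,420,104.00 ÷ 0.0011275 = KRW 1,259,515,743
KRW 1,259,515,743 ÷ 1421.8 = CHF 885,860.00
Profit = CHF 885,860.00 − CHF 856,000.00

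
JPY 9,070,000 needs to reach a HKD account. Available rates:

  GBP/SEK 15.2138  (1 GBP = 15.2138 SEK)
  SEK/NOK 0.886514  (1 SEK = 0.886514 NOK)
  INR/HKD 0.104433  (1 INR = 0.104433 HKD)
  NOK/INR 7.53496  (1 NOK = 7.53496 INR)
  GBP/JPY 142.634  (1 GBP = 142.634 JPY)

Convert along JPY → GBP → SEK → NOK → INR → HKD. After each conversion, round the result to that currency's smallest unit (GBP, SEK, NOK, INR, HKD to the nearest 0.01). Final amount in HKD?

HKD 674,879.53

JPY 9,070,000 ÷ 142.634 = GBP 63,589.33
GBP 63,589.33 × 15.2138 = SEK 967,435.35
SEK 967,435.35 × 0.886514 = NOK 857,644.98
NOK 857,644.98 × 7.53496 = INR 6,462,320.62
INR 6,462,320.62 × 0.104433 = HKD 674,879.53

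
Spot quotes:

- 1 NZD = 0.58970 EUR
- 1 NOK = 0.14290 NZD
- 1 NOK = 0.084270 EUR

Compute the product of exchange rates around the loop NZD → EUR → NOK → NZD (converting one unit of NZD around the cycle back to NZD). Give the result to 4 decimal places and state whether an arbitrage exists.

Around NZD → EUR → NOK → NZD: 1 × 0.58970 ÷ 0.084270 × 0.14290 = 0.999978
Product ≈ 1 (deviation 0.002%, within rounding noise).

1.0000 (no arbitrage)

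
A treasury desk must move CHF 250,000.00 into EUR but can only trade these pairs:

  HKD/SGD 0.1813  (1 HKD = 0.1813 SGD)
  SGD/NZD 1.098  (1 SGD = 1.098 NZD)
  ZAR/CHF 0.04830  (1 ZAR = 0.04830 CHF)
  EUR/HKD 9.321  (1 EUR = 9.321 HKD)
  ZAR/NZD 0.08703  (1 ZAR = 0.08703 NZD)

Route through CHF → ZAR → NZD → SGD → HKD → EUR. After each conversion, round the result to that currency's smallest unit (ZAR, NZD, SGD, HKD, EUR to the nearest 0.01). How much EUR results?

EUR 242,772.35

CHF 250,000.00 ÷ 0.04830 = ZAR 5,175,983.44
ZAR 5,175,983.44 × 0.08703 = NZD 450,465.84
NZD 450,465.84 ÷ 1.098 = SGD 410,260.33
SGD 410,260.33 ÷ 0.1813 = HKD 2,262,881.03
HKD 2,262,881.03 ÷ 9.321 = EUR 242,772.35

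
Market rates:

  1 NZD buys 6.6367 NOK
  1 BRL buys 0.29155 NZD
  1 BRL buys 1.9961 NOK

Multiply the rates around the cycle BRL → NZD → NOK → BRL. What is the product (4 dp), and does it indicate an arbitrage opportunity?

0.9694 (arbitrage exists)

Around BRL → NZD → NOK → BRL: 1 × 0.29155 × 6.6367 ÷ 1.9961 = 0.969355
Product < 1; profitable direction is BRL → NOK → NZD → BRL.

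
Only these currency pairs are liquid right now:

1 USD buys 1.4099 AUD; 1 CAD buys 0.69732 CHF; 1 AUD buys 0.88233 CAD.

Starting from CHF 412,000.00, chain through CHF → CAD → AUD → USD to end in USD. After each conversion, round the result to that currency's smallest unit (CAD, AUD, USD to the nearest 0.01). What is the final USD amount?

USD 474,947.65

CHF 412,000.00 ÷ 0.69732 = CAD 590,833.48
CAD 590,833.48 ÷ 0.88233 = AUD 669,628.69
AUD 669,628.69 ÷ 1.4099 = USD 474,947.65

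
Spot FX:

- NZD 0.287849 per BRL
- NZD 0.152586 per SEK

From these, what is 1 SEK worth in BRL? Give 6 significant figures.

SEK/BRL = 0.530090

1 SEK × 0.152586 = 0.152586 NZD
0.152586 NZD ÷ 0.287849 = 0.53009 BRL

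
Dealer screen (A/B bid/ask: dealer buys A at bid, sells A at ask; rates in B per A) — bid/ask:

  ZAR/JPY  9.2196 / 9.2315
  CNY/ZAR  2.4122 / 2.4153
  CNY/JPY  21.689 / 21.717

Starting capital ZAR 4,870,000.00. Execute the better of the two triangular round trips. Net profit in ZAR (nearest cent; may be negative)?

Net profit: ZAR 117,174.02

Best loop ZAR → JPY → CNY → ZAR:
ZAR 4,870,000.00 × 9.2196 (sell ZAR at bid) = JPY 44,899,452
JPY 44,899,452 ÷ 21.717 (buy CNY at ask) = CNY 2,067,479.49
CNY 2,067,479.49 × 2.4122 (sell CNY at bid) = ZAR 4,987,174.02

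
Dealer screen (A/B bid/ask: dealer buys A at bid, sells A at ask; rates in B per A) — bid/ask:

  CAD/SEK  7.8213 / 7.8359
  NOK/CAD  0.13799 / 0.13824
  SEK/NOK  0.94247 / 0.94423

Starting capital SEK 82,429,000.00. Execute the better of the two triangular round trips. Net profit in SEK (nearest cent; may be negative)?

Best loop SEK → NOK → CAD → SEK:
SEK 82,429,000.00 × 0.94247 (sell SEK at bid) = NOK 77,686,859.63
NOK 77,686,859.63 × 0.13799 (sell NOK at bid) = CAD 10,720,009.76
CAD 10,720,009.76 × 7.8213 (sell CAD at bid) = SEK 83,844,412.34

Net profit: SEK 1,415,412.34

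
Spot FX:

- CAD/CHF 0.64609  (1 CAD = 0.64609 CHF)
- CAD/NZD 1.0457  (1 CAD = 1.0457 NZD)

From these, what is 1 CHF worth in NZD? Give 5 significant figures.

CHF/NZD = 1.6185

1 CHF ÷ 0.64609 = 1.54777 CAD
1.54777 CAD × 1.0457 = 1.61851 NZD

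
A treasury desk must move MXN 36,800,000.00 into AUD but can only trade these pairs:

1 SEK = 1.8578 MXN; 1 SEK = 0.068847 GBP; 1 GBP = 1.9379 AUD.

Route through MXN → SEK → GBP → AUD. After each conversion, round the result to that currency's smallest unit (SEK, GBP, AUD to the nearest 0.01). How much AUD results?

AUD 2,642,805.76

MXN 36,800,000.00 ÷ 1.8578 = SEK 19,808,375.50
SEK 19,808,375.50 × 0.068847 = GBP 1,363,747.23
GBP 1,363,747.23 × 1.9379 = AUD 2,642,805.76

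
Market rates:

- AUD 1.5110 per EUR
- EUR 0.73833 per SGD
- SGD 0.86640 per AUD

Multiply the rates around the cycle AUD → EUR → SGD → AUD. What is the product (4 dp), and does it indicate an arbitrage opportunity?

Around AUD → EUR → SGD → AUD: 1 ÷ 1.5110 ÷ 0.73833 ÷ 0.86640 = 1.034586
Product > 1; profitable direction is AUD → EUR → SGD → AUD.

1.0346 (arbitrage exists)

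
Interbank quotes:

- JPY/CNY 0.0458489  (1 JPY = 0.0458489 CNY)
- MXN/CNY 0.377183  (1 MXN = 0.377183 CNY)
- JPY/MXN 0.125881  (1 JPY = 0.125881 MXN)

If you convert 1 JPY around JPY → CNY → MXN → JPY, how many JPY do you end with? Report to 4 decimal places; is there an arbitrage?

0.9656 (arbitrage exists)

Around JPY → CNY → MXN → JPY: 1 × 0.0458489 ÷ 0.377183 ÷ 0.125881 = 0.965643
Product < 1; profitable direction is JPY → MXN → CNY → JPY.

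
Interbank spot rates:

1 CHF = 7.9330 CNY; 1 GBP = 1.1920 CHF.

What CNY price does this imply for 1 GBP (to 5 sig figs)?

GBP/CNY = 9.4561

1 GBP × 1.1920 = 1.192 CHF
1.192 CHF × 7.9330 = 9.45614 CNY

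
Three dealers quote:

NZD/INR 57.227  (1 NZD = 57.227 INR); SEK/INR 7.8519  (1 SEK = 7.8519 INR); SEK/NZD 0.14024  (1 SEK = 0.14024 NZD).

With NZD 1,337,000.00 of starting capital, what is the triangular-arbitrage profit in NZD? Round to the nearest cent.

Profitable loop is NZD → INR → SEK → NZD:
NZD 1,337,000.00 × 57.227 = INR 76,512,499.00
INR 76,512,499.00 ÷ 7.8519 = SEK 9,744,456.63
SEK 9,744,456.63 × 0.14024 = NZD 1,366,562.60
Profit = NZD 1,366,562.60 − NZD 1,337,000.00

Profit: NZD 29,562.60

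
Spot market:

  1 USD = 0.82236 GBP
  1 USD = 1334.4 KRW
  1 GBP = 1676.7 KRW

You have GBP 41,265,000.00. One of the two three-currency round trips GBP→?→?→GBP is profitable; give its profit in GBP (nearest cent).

Profit: GBP 1,374,603.57

Profitable loop is GBP → KRW → USD → GBP:
GBP 41,265,000.00 × 1676.7 = KRW 69,189,025,500
KRW 69,189,025,500 ÷ 1334.4 = USD 51,850,288.89
USD 51,850,288.89 × 0.82236 = GBP 42,639,603.57
Profit = GBP 42,639,603.57 − GBP 41,265,000.00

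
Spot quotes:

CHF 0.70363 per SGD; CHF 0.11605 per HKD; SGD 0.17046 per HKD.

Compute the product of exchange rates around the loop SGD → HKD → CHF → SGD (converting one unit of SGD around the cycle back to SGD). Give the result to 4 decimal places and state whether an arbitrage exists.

Around SGD → HKD → CHF → SGD: 1 ÷ 0.17046 × 0.11605 ÷ 0.70363 = 0.967561
Product < 1; profitable direction is SGD → CHF → HKD → SGD.

0.9676 (arbitrage exists)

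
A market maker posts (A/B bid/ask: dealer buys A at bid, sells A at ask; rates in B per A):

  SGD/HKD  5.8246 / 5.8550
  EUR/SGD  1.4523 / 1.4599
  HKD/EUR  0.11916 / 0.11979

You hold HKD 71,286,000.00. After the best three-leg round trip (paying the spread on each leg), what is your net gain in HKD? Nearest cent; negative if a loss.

Net profit: HKD 569,031.49

Best loop HKD → EUR → SGD → HKD:
HKD 71,286,000.00 × 0.11916 (sell HKD at bid) = EUR 8,494,439.76
EUR 8,494,439.76 × 1.4523 (sell EUR at bid) = SGD 12,336,474.86
SGD 12,336,474.86 × 5.8246 (sell SGD at bid) = HKD 71,855,031.49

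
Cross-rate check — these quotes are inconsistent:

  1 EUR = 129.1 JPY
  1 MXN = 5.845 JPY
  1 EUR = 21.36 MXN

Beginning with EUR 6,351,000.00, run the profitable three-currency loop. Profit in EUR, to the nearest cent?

Profitable loop is EUR → JPY → MXN → EUR:
EUR 6,351,000.00 × 129.1 = JPY 819,914,100
JPY 819,914,100 ÷ 5.845 = MXN 140,276,150.56
MXN 140,276,150.56 ÷ 21.36 = EUR 6,567,235.51
Profit = EUR 6,567,235.51 − EUR 6,351,000.00

Profit: EUR 216,235.51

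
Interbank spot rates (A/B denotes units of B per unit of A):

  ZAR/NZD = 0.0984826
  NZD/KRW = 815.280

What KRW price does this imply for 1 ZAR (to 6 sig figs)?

ZAR/KRW = 80.2909

1 ZAR × 0.0984826 = 0.0984826 NZD
0.0984826 NZD × 815.280 = 80.2909 KRW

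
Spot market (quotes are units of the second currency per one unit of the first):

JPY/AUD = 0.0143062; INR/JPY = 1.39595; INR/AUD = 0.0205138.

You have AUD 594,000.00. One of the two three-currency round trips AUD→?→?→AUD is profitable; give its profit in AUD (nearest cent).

Profit: AUD 16,152.52

Profitable loop is AUD → JPY → INR → AUD:
AUD 594,000.00 ÷ 0.0143062 = JPY 41,520,460
JPY 41,520,460 ÷ 1.39595 = INR 29,743,514.93
INR 29,743,514.93 × 0.0205138 = AUD 610,152.52
Profit = AUD 610,152.52 − AUD 594,000.00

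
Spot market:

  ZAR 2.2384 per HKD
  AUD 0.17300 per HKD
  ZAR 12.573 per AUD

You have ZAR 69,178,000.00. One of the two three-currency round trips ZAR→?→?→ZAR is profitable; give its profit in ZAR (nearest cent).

Profit: ZAR 2,012,276.62

Profitable loop is ZAR → AUD → HKD → ZAR:
ZAR 69,178,000.00 ÷ 12.573 = AUD 5,502,107.69
AUD 5,502,107.69 ÷ 0.17300 = HKD 31,804,090.70
HKD 31,804,090.70 × 2.2384 = ZAR 71,190,276.62
Profit = ZAR 71,190,276.62 − ZAR 69,178,000.00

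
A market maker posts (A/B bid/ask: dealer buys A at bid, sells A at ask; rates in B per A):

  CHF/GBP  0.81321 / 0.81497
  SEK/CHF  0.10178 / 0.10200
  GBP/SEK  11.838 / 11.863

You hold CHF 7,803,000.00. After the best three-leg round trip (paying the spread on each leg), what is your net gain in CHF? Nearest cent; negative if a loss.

Best loop CHF → SEK → GBP → CHF:
CHF 7,803,000.00 ÷ 0.10200 (buy SEK at ask) = SEK 76,500,000.00
SEK 76,500,000.00 ÷ 11.863 (buy GBP at ask) = GBP 6,448,621.77
GBP 6,448,621.77 ÷ 0.81497 (buy CHF at ask) = CHF 7,912,710.61

Net profit: CHF 109,710.61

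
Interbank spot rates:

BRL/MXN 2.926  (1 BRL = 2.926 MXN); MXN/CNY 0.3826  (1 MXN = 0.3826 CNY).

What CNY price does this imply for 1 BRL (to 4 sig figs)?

BRL/CNY = 1.119

1 BRL × 2.926 = 2.926 MXN
2.926 MXN × 0.3826 = 1.11949 CNY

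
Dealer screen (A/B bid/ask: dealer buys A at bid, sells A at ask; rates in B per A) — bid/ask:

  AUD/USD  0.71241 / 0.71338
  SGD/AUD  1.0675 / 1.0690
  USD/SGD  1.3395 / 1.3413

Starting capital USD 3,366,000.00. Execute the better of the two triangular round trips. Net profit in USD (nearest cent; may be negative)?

Net profit: USD 62,899.22

Best loop USD → SGD → AUD → USD:
USD 3,366,000.00 × 1.3395 (sell USD at bid) = SGD 4,508,757.00
SGD 4,508,757.00 × 1.0675 (sell SGD at bid) = AUD 4,813,098.10
AUD 4,813,098.10 × 0.71241 (sell AUD at bid) = USD 3,428,899.22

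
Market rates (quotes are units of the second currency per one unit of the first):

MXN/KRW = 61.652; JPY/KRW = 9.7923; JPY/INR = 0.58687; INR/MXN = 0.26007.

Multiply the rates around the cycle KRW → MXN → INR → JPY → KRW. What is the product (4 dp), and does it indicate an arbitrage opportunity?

1.0407 (arbitrage exists)

Around KRW → MXN → INR → JPY → KRW: 1 ÷ 61.652 ÷ 0.26007 ÷ 0.58687 × 9.7923 = 1.040652
Product > 1; profitable direction is KRW → MXN → INR → JPY → KRW.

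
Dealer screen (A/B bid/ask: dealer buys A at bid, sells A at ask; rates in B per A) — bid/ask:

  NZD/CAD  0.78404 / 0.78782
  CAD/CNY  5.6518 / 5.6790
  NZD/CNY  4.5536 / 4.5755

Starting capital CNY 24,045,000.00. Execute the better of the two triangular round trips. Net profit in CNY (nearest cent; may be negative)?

Best loop CNY → CAD → NZD → CNY:
CNY 24,045,000.00 ÷ 5.6790 (buy CAD at ask) = CAD 4,234,020.07
CAD 4,234,020.07 ÷ 0.78782 (buy NZD at ask) = NZD 5,374,349.56
NZD 5,374,349.56 × 4.5536 (sell NZD at bid) = CNY 24,472,638.18

Net profit: CNY 427,638.18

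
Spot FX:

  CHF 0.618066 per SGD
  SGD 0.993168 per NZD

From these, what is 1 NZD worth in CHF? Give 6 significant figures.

NZD/CHF = 0.613843

1 NZD × 0.993168 = 0.993168 SGD
0.993168 SGD × 0.618066 = 0.613843 CHF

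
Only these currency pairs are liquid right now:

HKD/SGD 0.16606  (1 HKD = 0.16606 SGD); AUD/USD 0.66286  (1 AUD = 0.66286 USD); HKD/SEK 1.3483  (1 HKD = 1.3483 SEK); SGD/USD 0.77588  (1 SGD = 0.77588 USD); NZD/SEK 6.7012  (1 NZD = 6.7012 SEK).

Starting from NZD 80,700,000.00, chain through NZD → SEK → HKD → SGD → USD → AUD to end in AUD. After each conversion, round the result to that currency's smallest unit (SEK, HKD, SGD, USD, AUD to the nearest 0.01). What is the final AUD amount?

AUD 77,960,992.29

NZD 80,700,000.00 × 6.7012 = SEK 540,786,840.00
SEK 540,786,840.00 ÷ 1.3483 = HKD 401,087,918.12
HKD 401,087,918.12 × 0.16606 = SGD 66,604,659.68
SGD 66,604,659.68 × 0.77588 = USD 51,677,223.35
USD 51,677,223.35 ÷ 0.66286 = AUD 77,960,992.29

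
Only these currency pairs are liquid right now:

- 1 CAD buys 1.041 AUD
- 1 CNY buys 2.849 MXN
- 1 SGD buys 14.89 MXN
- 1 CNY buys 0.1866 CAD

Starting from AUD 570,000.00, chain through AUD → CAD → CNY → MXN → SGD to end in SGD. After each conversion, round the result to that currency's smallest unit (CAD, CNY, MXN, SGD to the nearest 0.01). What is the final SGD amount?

AUD 570,000.00 ÷ 1.041 = CAD 547,550.43
CAD 547,550.43 ÷ 0.1866 = CNY 2,934,353.86
CNY 2,934,353.86 × 2.849 = MXN 8,359,974.15
MXN 8,359,974.15 ÷ 14.89 = SGD 561,448.90

SGD 561,448.90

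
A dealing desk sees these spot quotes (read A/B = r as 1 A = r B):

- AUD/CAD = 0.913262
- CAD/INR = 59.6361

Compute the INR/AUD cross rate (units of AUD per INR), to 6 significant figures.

1 INR ÷ 59.6361 = 0.0167684 CAD
0.0167684 CAD ÷ 0.913262 = 0.018361 AUD

INR/AUD = 0.0183610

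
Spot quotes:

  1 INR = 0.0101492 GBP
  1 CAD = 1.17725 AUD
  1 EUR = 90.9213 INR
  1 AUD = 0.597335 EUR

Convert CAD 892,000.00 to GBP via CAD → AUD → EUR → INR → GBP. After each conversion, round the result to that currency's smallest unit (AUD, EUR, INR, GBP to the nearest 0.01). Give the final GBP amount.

CAD 892,000.00 × 1.17725 = AUD 1,050,107.00
AUD 1,050,107.00 × 0.597335 = EUR 627,265.66
EUR 627,265.66 × 90.9213 = INR 57,031,809.25
INR 57,031,809.25 × 0.0101492 = GBP 578,827.24

GBP 578,827.24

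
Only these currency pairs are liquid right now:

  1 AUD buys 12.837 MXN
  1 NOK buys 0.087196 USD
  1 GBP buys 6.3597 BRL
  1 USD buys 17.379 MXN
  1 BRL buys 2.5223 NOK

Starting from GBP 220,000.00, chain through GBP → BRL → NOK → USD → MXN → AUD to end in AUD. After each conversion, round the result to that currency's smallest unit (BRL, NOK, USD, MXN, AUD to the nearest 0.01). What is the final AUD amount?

GBP 220,000.00 × 6.3597 = BRL 1,399,134.00
BRL 1,399,134.00 × 2.5223 = NOK 3,529,035.69
NOK 3,529,035.69 × 0.087196 = USD 307,717.80
USD 307,717.80 × 17.379 = MXN 5,347,827.65
MXN 5,347,827.65 ÷ 12.837 = AUD 416,594.82

AUD 416,594.82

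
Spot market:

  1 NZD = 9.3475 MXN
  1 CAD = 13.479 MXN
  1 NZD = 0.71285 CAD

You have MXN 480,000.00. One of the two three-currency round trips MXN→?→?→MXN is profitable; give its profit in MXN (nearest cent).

Profitable loop is MXN → NZD → CAD → MXN:
MXN 480,000.00 ÷ 9.3475 = NZD 51,350.63
NZD 51,350.63 × 0.71285 = CAD 36,605.30
CAD 36,605.30 × 13.479 = MXN 493,402.78
Profit = MXN 493,402.78 − MXN 480,000.00

Profit: MXN 13,402.78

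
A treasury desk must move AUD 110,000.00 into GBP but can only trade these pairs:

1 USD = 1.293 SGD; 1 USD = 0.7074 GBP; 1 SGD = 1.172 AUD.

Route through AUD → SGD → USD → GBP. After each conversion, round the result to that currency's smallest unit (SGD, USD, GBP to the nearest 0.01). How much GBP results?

AUD 110,000.00 ÷ 1.172 = SGD 93,856.66
SGD 93,856.66 ÷ 1.293 = USD 72,588.29
USD 72,588.29 × 0.7074 = GBP 51,348.96

GBP 51,348.96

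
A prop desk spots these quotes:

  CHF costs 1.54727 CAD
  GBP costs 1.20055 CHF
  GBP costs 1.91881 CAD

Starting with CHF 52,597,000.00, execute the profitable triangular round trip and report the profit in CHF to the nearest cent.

Profitable loop is CHF → GBP → CAD → CHF:
CHF 52,597,000.00 ÷ 1.20055 = GBP 43,810,753.40
GBP 43,810,753.40 × 1.91881 = CAD 84,064,511.74
CAD 84,064,511.74 ÷ 1.54727 = CHF 54,330,861.29
Profit = CHF 54,330,861.29 − CHF 52,597,000.00

Profit: CHF 1,733,861.29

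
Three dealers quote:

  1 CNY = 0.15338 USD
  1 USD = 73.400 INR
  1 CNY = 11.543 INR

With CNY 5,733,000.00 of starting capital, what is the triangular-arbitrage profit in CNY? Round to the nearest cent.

Profitable loop is CNY → INR → USD → CNY:
CNY 5,733,000.00 × 11.543 = INR 66,176,019.00
INR 66,176,019.00 ÷ 73.400 = USD 901,580.64
USD 901,580.64 ÷ 0.15338 = CNY 5,878,084.76
Profit = CNY 5,878,084.76 − CNY 5,733,000.00

Profit: CNY 145,084.76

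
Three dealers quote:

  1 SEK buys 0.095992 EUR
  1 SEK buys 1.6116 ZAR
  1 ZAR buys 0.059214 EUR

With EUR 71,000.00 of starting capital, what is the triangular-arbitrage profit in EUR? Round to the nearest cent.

Profit: EUR 418.67

Profitable loop is EUR → ZAR → SEK → EUR:
EUR 71,000.00 ÷ 0.059214 = ZAR 1,199,040.77
ZAR 1,199,040.77 ÷ 1.6116 = SEK 744,006.43
SEK 744,006.43 × 0.095992 = EUR 71,418.67
Profit = EUR 71,418.67 − EUR 71,000.00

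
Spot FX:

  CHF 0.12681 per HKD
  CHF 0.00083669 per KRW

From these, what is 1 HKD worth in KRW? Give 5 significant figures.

HKD/KRW = 151.56

1 HKD × 0.12681 = 0.12681 CHF
0.12681 CHF ÷ 0.00083669 = 151.562 KRW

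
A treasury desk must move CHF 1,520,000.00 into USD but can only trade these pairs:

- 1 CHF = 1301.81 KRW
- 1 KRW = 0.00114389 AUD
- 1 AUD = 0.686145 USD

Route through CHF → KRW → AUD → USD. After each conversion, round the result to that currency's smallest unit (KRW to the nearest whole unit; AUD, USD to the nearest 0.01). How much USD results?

USD 1,553,071.17

CHF 1,520,000.00 × 1301.81 = KRW 1,978,751,200
KRW 1,978,751,200 × 0.00114389 = AUD 2,263,473.71
AUD 2,263,473.71 × 0.686145 = USD 1,553,071.17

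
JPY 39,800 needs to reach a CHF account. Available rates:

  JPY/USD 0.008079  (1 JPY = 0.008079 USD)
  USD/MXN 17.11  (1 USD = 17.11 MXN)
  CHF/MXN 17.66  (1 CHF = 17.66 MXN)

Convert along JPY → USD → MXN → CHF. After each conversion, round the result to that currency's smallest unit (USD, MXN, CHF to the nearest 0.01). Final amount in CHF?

CHF 311.53

JPY 39,800 × 0.008079 = USD 321.54
USD 321.54 × 17.11 = MXN 5,501.55
MXN 5,501.55 ÷ 17.66 = CHF 311.53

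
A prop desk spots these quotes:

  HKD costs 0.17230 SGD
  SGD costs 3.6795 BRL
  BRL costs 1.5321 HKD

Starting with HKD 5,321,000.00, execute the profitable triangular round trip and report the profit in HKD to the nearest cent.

Profitable loop is HKD → BRL → SGD → HKD:
HKD 5,321,000.00 ÷ 1.5321 = BRL 3,473,010.90
BRL 3,473,010.90 ÷ 3.6795 = SGD 943,881.21
SGD 943,881.21 ÷ 0.17230 = HKD 5,478,126.56
Profit = HKD 5,478,126.56 − HKD 5,321,000.00

Profit: HKD 157,126.56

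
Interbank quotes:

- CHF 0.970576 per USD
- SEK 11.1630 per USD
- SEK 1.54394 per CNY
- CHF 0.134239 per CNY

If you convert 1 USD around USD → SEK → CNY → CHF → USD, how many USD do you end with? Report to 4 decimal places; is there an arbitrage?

1.0000 (no arbitrage)

Around USD → SEK → CNY → CHF → USD: 1 × 11.1630 ÷ 1.54394 × 0.134239 ÷ 0.970576 = 0.999999
Product ≈ 1 (deviation 0.000%, within rounding noise).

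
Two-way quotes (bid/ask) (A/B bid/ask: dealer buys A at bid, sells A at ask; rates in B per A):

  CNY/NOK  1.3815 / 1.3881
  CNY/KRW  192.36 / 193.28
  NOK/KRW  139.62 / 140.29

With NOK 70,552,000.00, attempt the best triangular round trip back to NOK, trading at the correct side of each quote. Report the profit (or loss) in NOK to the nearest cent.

Net result: NOK -144,173.86 (no profitable arbitrage after spreads)

Best loop NOK → KRW → CNY → NOK:
NOK 70,552,000.00 × 139.62 (sell NOK at bid) = KRW 9,850,470,240
KRW 9,850,470,240 ÷ 193.28 (buy CNY at ask) = CNY 50,964,767.38
CNY 50,964,767.38 × 1.3815 (sell CNY at bid) = NOK 70,407,826.14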